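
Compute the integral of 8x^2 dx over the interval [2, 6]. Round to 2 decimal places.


Find the antiderivative of 8x^2:
F(x) = 8/3 * x^3
Apply the Fundamental Theorem of Calculus:
F(6) - F(2)
= 8/3 * 6^3 - 8/3 * 2^3
= 8/3 * (216 - 8)
= 8/3 * 208
= 1664/3 ≈ 554.67

554.67


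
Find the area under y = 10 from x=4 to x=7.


The area under a constant function y = 10 is a rectangle.
Width = 7 - 4 = 3
Height = 10
Area = width * height
= 3 * 10
= 30

30


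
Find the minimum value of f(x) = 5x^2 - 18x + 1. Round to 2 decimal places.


For a quadratic f(x) = ax^2 + bx + c with a > 0, the minimum is at the vertex.
Vertex x-coordinate: x = -b/(2a)
x = -(-18) / (2 * 5)
x = 18/10 = 9/5
Substitute back to find the minimum value:
f(9/5) = 5 * (9/5)^2 - 18 * (9/5) + 1
= 81/5 - 162/5 + 1
= -76/5 = -15.20

-15.20


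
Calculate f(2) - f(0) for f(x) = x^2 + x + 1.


Net change = f(b) - f(a)
f(x) = x^2 + x + 1
Compute f(2):
f(2) = 1 * 2^2 + 1 * 2 + 1
= 4 + 2 + 1
= 7
Compute f(0):
f(0) = 1 * 0^2 + 1 * 0 + 1
= 0 + 0 + 1
= 1
Net change = 7 - 1 = 6

6


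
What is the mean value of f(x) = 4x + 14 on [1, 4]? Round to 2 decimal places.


Average value = 1/(b-a) * integral from a to b of f(x) dx
First compute the integral of 4x + 14:
F(x) = 2x^2 + 14x
F(4) = 2 * 16 + 14 * 4 = 88
F(1) = 2 * 1 + 14 * 1 = 16
Integral = 88 - 16 = 72
Average = 72 / (4 - 1) = 72 / 3
= 24 = 24.00

24.00


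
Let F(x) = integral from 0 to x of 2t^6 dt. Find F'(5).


By the Fundamental Theorem of Calculus (Part 1):
If F(x) = integral from 0 to x of f(t) dt, then F'(x) = f(x)
Here f(t) = 2t^6
So F'(x) = 2x^6
Evaluate at x = 5:
F'(5) = 2 * 5^6
= 2 * 15625
= 31250

31250


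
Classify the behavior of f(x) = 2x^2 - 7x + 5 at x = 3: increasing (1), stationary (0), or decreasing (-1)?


Compute f'(x) to determine behavior:
f'(x) = 4x - 7
f'(3) = 4 * 3 - 7
= 12 - 7
= 5
Since f'(3) > 0, the function is increasing (1)

1


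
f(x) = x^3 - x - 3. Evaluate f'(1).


Differentiate f(x) = x^3 - x - 3 term by term:
f'(x) = 3x^2 - 1
Substitute x = 1:
f'(1) = 3 * 1^2 + 0 * 1 - 1
= 3 + 0 - 1
= 2

2


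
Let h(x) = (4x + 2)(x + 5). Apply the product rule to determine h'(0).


Let u(x) = 4x + 2 and v(x) = x + 5
u'(x) = 4
v'(x) = 1
Product rule: h'(x) = u'(x)*v(x) + u(x)*v'(x)
= 4 * (x + 5) + (4x + 2) * 1
At x = 0:
u(0) = 4 * 0 + 2 = 2
v(0) = 1 * 0 + 5 = 5
h'(0) = 4 * 5 + 2 * 1
= 20 + 2
= 22

22


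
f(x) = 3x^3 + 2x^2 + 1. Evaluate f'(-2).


Differentiate f(x) = 3x^3 + 2x^2 + 1 term by term:
f'(x) = 9x^2 + 4x
Substitute x = -2:
f'(-2) = 9 * (-2)^2 + 4 * (-2) + 0
= 36 - 8 + 0
= 28

28


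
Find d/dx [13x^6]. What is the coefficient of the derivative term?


We apply the power rule: d/dx [ax^n] = a*n * x^(n-1)
d/dx [13x^6]
= 13 * 6 * x^(6-1)
= 78x^5
The coefficient is 78

78


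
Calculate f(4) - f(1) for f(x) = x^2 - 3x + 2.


Net change = f(b) - f(a)
f(x) = x^2 - 3x + 2
Compute f(4):
f(4) = 1 * 4^2 - 3 * 4 + 2
= 16 - 12 + 2
= 6
Compute f(1):
f(1) = 1 * 1^2 - 3 * 1 + 2
= 1 - 3 + 2
= 0
Net change = 6 - 0 = 6

6


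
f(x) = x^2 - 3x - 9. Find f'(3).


Differentiate term by term using power and sum rules:
f(x) = x^2 - 3x - 9
f'(x) = 2x - 3
Substitute x = 3:
f'(3) = 2 * 3 - 3
= 6 - 3
= 3

3


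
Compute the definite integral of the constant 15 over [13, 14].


The integral of a constant k over [a, b] equals k * (b - a).
integral from 13 to 14 of 15 dx
= 15 * (14 - 13)
= 15 * 1
= 15

15


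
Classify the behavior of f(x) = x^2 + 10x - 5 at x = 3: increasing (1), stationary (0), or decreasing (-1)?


Compute f'(x) to determine behavior:
f'(x) = 2x + 10
f'(3) = 2 * 3 + 10
= 6 + 10
= 16
Since f'(3) > 0, the function is increasing (1)

1


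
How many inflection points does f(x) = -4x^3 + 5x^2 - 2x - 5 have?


Inflection points occur where f''(x) = 0 and concavity changes.
f(x) = -4x^3 + 5x^2 - 2x - 5
f'(x) = -12x^2 + 10x - 2
f''(x) = -24x + 10
Set f''(x) = 0:
-24x + 10 = 0
x = -10 / (-24) = 5/12
Since f''(x) is linear (degree 1), it changes sign at this point.
Therefore there is exactly 1 inflection point.

1


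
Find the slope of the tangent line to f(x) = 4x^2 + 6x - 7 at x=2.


The slope of the tangent line equals f'(x) at the point.
f(x) = 4x^2 + 6x - 7
f'(x) = 8x + 6
At x = 2:
f'(2) = 8 * 2 + 6
= 16 + 6
= 22

22


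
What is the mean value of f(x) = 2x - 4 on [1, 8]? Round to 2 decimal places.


Average value = 1/(b-a) * integral from a to b of f(x) dx
First compute the integral of 2x - 4:
F(x) = x^2 - 4x
F(8) = 1 * 64 - 4 * 8 = 32
F(1) = 1 * 1 - 4 * 1 = -3
Integral = 32 - (-3) = 35
Average = 35 / (8 - 1) = 35 / 7
= 5 = 5.00

5.00


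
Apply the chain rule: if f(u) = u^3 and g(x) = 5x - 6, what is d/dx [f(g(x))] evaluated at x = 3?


Using the chain rule: (f(g(x)))' = f'(g(x)) * g'(x)
First, find g(3):
g(3) = 5 * 3 - 6 = 9
Next, f'(u) = 3u^2
And g'(x) = 5
So f'(g(3)) * g'(3)
= 3 * 9^2 * 5
= 3 * 81 * 5
= 1215

1215


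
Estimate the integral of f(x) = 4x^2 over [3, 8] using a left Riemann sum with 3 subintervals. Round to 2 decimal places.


Left Riemann sum uses left endpoints of each subinterval.
Interval: [3, 8], n = 3
dx = (8 - 3) / 3 = 5/3
Left endpoints: [3, 14/3, 19/3]
f values: [36, 784/9, 1444/9]
Sum = dx * (sum of f values)
= 5/3 * 2552/9
= 12760/27 ≈ 472.59

472.59


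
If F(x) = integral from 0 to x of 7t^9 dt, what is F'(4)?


By the Fundamental Theorem of Calculus (Part 1):
If F(x) = integral from 0 to x of f(t) dt, then F'(x) = f(x)
Here f(t) = 7t^9
So F'(x) = 7x^9
Evaluate at x = 4:
F'(4) = 7 * 4^9
= 7 * 262144
= 1835008

1835008


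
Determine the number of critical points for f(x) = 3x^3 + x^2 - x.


Find where f'(x) = 0:
f(x) = 3x^3 + x^2 - x
f'(x) = 9x^2 + 2x - 1
This is a quadratic in x. Use the discriminant to count real roots.
Discriminant = (2)^2 - 4 * 9 * (-1)
= 4 - (-36)
= 40
Since discriminant > 0, f'(x) = 0 has 2 real solutions.
Number of critical points: 2

2


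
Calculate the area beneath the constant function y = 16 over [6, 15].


The area under a constant function y = 16 is a rectangle.
Width = 15 - 6 = 9
Height = 16
Area = width * height
= 9 * 16
= 144

144


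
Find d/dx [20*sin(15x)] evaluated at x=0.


Apply the chain rule to differentiate 20*sin(15x):
d/dx [20*sin(15x)]
= 20 * cos(15x) * d/dx(15x)
= 20 * 15 * cos(15x)
= 300 * cos(15x)
Evaluate at x = 0:
= 300 * cos(0)
= 300 * 1
= 300

300


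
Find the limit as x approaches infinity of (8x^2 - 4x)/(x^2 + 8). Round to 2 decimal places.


For limits at infinity with equal-degree polynomials,
we compare leading coefficients.
Numerator leading term: 8x^2
Denominator leading term: x^2
Divide both by x^2:
lim = (8 - 4/x) / (1 + 8/x^2)
As x -> infinity, the 1/x and 1/x^2 terms vanish:
= 8/1 = 8 = 8.00

8.00


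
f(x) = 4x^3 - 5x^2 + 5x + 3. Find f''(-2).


First derivative:
f'(x) = 12x^2 - 10x + 5
Second derivative:
f''(x) = 24x - 10
Substitute x = -2:
f''(-2) = 24 * (-2) - 10
= -48 - 10
= -58

-58


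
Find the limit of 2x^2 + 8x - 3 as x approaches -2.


Since polynomials are continuous, we use direct substitution.
lim(x->-2) of 2x^2 + 8x - 3
= 2 * (-2)^2 + 8 * (-2) - 3
= 8 - 16 - 3
= -11

-11


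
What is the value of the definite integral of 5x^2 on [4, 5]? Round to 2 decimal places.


Find the antiderivative of 5x^2:
F(x) = 5/3 * x^3
Apply the Fundamental Theorem of Calculus:
F(5) - F(4)
= 5/3 * 5^3 - 5/3 * 4^3
= 5/3 * (125 - 64)
= 5/3 * 61
= 305/3 ≈ 101.67

101.67


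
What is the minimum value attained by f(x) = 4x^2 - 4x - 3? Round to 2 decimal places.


For a quadratic f(x) = ax^2 + bx + c with a > 0, the minimum is at the vertex.
Vertex x-coordinate: x = -b/(2a)
x = -(-4) / (2 * 4)
x = 4/8 = 1/2
Substitute back to find the minimum value:
f(1/2) = 4 * (1/2)^2 - 4 * (1/2) - 3
= 1 - 2 - 3
= -4 = -4.00

-4.00


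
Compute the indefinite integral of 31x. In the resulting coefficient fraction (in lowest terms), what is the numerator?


Apply the power rule for integration:
integral of ax^n dx = a/(n+1) * x^(n+1) + C
integral of 31x dx
= 31/2 * x^2 + C
The coefficient in lowest terms is 31/2, and its numerator is 31

31


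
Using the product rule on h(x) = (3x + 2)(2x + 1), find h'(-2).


Let u(x) = 3x + 2 and v(x) = 2x + 1
u'(x) = 3
v'(x) = 2
Product rule: h'(x) = u'(x)*v(x) + u(x)*v'(x)
= 3 * (2x + 1) + (3x + 2) * 2
At x = -2:
u(-2) = 3 * (-2) + 2 = -4
v(-2) = 2 * (-2) + 1 = -3
h'(-2) = 3 * (-3) + (-4) * 2
= -9 - 8
= -17

-17


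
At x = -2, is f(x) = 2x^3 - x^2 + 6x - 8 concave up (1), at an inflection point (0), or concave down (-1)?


Concavity is determined by the sign of f''(x).
f(x) = 2x^3 - x^2 + 6x - 8
f'(x) = 6x^2 - 2x + 6
f''(x) = 12x - 2
f''(-2) = 12 * (-2) - 2
= -24 - 2
= -26
Since f''(-2) < 0, the function is concave down (-1)

-1


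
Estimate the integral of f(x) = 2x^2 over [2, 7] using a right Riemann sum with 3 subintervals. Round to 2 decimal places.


Right Riemann sum uses right endpoints of each subinterval.
Interval: [2, 7], n = 3
dx = (7 - 2) / 3 = 5/3
Right endpoints: [11/3, 16/3, 7]
f values: [242/9, 512/9, 98]
Sum = dx * (sum of f values)
= 5/3 * 1636/9
= 8180/27 ≈ 302.96

302.96


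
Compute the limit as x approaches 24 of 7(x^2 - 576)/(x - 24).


Direct substitution gives 0/0, so we factor the numerator.
Factor: 7(x^2 - 576) = 7 * (x - 24)(x + 24)
Cancel the common factor (x - 24):
7(x^2 - 576)/(x - 24) = 7 * (x + 24)
Now substitute x = 24:
= 7 * (24 + 24) = 336

336


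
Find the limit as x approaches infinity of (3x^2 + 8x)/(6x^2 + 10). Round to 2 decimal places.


For limits at infinity with equal-degree polynomials,
we compare leading coefficients.
Numerator leading term: 3x^2
Denominator leading term: 6x^2
Divide both by x^2:
lim = (3 + 8/x) / (6 + 10/x^2)
As x -> infinity, the 1/x and 1/x^2 terms vanish:
= 3/6 = 1/2 = 0.50

0.50


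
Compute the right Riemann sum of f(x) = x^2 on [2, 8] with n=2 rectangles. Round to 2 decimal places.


Right Riemann sum uses right endpoints of each subinterval.
Interval: [2, 8], n = 2
dx = (8 - 2) / 2 = 3
Right endpoints: [5, 8]
f values: [25, 64]
Sum = dx * (sum of f values)
= 3 * 89
= 267 = 267.00

267.00


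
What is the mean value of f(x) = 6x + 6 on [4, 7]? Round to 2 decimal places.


Average value = 1/(b-a) * integral from a to b of f(x) dx
First compute the integral of 6x + 6:
F(x) = 3x^2 + 6x
F(7) = 3 * 49 + 6 * 7 = 189
F(4) = 3 * 16 + 6 * 4 = 72
Integral = 189 - 72 = 117
Average = 117 / (7 - 4) = 117 / 3
= 39 = 39.00

39.00


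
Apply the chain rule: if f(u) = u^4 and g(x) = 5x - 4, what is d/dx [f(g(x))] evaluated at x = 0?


Using the chain rule: (f(g(x)))' = f'(g(x)) * g'(x)
First, find g(0):
g(0) = 5 * 0 - 4 = -4
Next, f'(u) = 4u^3
And g'(x) = 5
So f'(g(0)) * g'(0)
= 4 * (-4)^3 * 5
= 4 * (-64) * 5
= -1280

-1280


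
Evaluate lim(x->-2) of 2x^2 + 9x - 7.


Since polynomials are continuous, we use direct substitution.
lim(x->-2) of 2x^2 + 9x - 7
= 2 * (-2)^2 + 9 * (-2) - 7
= 8 - 18 - 7
= -17

-17


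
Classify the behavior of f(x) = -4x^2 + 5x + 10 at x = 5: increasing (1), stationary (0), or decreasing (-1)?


Compute f'(x) to determine behavior:
f'(x) = -8x + 5
f'(5) = -8 * 5 + 5
= -40 + 5
= -35
Since f'(5) < 0, the function is decreasing (-1)

-1


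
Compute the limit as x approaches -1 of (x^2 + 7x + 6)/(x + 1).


Direct substitution gives 0/0, so we factor the numerator.
Factor: (x^2 + 7x + 6) = (x + 1)(x + 6)
Cancel the common factor (x + 1):
(x^2 + 7x + 6)/(x + 1) = (x + 6)
Now substitute x = -1:
= (-1) - (-6) = 5

5


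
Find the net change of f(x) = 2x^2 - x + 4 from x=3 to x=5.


Net change = f(b) - f(a)
f(x) = 2x^2 - x + 4
Compute f(5):
f(5) = 2 * 5^2 - 1 * 5 + 4
= 50 - 5 + 4
= 49
Compute f(3):
f(3) = 2 * 3^2 - 1 * 3 + 4
= 18 - 3 + 4
= 19
Net change = 49 - 19 = 30

30


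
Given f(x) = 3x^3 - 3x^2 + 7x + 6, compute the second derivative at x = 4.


First derivative:
f'(x) = 9x^2 - 6x + 7
Second derivative:
f''(x) = 18x - 6
Substitute x = 4:
f''(4) = 18 * 4 - 6
= 72 - 6
= 66

66


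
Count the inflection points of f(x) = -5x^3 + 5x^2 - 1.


Inflection points occur where f''(x) = 0 and concavity changes.
f(x) = -5x^3 + 5x^2 - 1
f'(x) = -15x^2 + 10x
f''(x) = -30x + 10
Set f''(x) = 0:
-30x + 10 = 0
x = -10 / (-30) = 1/3
Since f''(x) is linear (degree 1), it changes sign at this point.
Therefore there is exactly 1 inflection point.

1


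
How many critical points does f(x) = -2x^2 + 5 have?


Find where f'(x) = 0:
f'(x) = -4x
Set f'(x) = 0:
-4x = 0
x = 0 / (-4) = 0
This is a linear equation in x, so there is exactly one solution.
Number of critical points: 1

1


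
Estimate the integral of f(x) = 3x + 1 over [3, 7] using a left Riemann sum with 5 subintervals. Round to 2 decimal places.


Left Riemann sum uses left endpoints of each subinterval.
Interval: [3, 7], n = 5
dx = (7 - 3) / 5 = 4/5
Left endpoints: [3, 19/5, 23/5, 27/5, 31/5]
f values: [10, 62/5, 74/5, 86/5, 98/5]
Sum = dx * (sum of f values)
= 4/5 * 74
= 296/5 = 59.20

59.20


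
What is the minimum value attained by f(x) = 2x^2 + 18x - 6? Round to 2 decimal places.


For a quadratic f(x) = ax^2 + bx + c with a > 0, the minimum is at the vertex.
Vertex x-coordinate: x = -b/(2a)
x = -(18) / (2 * 2)
x = -18/4 = -9/2
Substitute back to find the minimum value:
f(-9/2) = 2 * (-9/2)^2 + 18 * (-9/2) - 6
= 81/2 - 81 - 6
= -93/2 = -46.50

-46.50


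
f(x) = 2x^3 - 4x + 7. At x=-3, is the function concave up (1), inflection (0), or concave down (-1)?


Concavity is determined by the sign of f''(x).
f(x) = 2x^3 - 4x + 7
f'(x) = 6x^2 - 4
f''(x) = 12x
f''(-3) = 12 * (-3) + 0
= -36 + 0
= -36
Since f''(-3) < 0, the function is concave down (-1)

-1


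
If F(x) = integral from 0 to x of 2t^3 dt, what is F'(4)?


By the Fundamental Theorem of Calculus (Part 1):
If F(x) = integral from 0 to x of f(t) dt, then F'(x) = f(x)
Here f(t) = 2t^3
So F'(x) = 2x^3
Evaluate at x = 4:
F'(4) = 2 * 4^3
= 2 * 64
= 128

128


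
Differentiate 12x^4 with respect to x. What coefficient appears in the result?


We apply the power rule: d/dx [ax^n] = a*n * x^(n-1)
d/dx [12x^4]
= 12 * 4 * x^(4-1)
= 48x^3
The coefficient is 48

48


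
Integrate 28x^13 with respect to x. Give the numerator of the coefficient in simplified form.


Apply the power rule for integration:
integral of ax^n dx = a/(n+1) * x^(n+1) + C
integral of 28x^13 dx
= 28/14 * x^14 + C
= 2 * x^14 + C
The coefficient in lowest terms is 2 = 2/1, so its numerator is 2

2


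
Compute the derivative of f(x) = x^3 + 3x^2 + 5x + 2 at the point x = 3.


Differentiate f(x) = x^3 + 3x^2 + 5x + 2 term by term:
f'(x) = 3x^2 + 6x + 5
Substitute x = 3:
f'(3) = 3 * 3^2 + 6 * 3 + 5
= 27 + 18 + 5
= 50

50


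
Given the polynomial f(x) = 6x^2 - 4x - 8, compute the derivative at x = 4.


Differentiate term by term using power and sum rules:
f(x) = 6x^2 - 4x - 8
f'(x) = 12x - 4
Substitute x = 4:
f'(4) = 12 * 4 - 4
= 48 - 4
= 44

44


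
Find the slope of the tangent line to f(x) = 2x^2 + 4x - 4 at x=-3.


The slope of the tangent line equals f'(x) at the point.
f(x) = 2x^2 + 4x - 4
f'(x) = 4x + 4
At x = -3:
f'(-3) = 4 * (-3) + 4
= -12 + 4
= -8

-8


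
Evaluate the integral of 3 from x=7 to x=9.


The integral of a constant k over [a, b] equals k * (b - a).
integral from 7 to 9 of 3 dx
= 3 * (9 - 7)
= 3 * 2
= 6

6


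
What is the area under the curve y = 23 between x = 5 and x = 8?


The area under a constant function y = 23 is a rectangle.
Width = 8 - 5 = 3
Height = 23
Area = width * height
= 3 * 23
= 69

69


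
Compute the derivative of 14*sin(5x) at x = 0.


Apply the chain rule to differentiate 14*sin(5x):
d/dx [14*sin(5x)]
= 14 * cos(5x) * d/dx(5x)
= 14 * 5 * cos(5x)
= 70 * cos(5x)
Evaluate at x = 0:
= 70 * cos(0)
= 70 * 1
= 70

70


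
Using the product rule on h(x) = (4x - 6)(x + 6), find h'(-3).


Let u(x) = 4x - 6 and v(x) = x + 6
u'(x) = 4
v'(x) = 1
Product rule: h'(x) = u'(x)*v(x) + u(x)*v'(x)
= 4 * (x + 6) + (4x - 6) * 1
At x = -3:
u(-3) = 4 * (-3) - 6 = -18
v(-3) = 1 * (-3) + 6 = 3
h'(-3) = 4 * 3 + (-18) * 1
= 12 - 18
= -6

-6


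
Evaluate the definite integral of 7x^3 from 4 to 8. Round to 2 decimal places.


Find the antiderivative of 7x^3:
F(x) = 7/4 * x^4
Apply the Fundamental Theorem of Calculus:
F(8) - F(4)
= 7/4 * 8^4 - 7/4 * 4^4
= 7/4 * (4096 - 256)
= 7/4 * 3840
= 6720 = 6720.00

6720.00


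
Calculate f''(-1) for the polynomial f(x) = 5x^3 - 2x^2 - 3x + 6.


First derivative:
f'(x) = 15x^2 - 4x - 3
Second derivative:
f''(x) = 30x - 4
Substitute x = -1:
f''(-1) = 30 * (-1) - 4
= -30 - 4
= -34

-34


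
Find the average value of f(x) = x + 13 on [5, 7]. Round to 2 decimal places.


Average value = 1/(b-a) * integral from a to b of f(x) dx
First compute the integral of x + 13:
F(x) = (1/2)x^2 + 13x
F(7) = 1/2 * 49 + 13 * 7 = 231/2
F(5) = 1/2 * 25 + 13 * 5 = 155/2
Integral = 231/2 - 155/2 = 38
Average = 38 / (7 - 5) = 38 / 2
= 19 = 19.00

19.00


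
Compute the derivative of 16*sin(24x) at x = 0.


Apply the chain rule to differentiate 16*sin(24x):
d/dx [16*sin(24x)]
= 16 * cos(24x) * d/dx(24x)
= 16 * 24 * cos(24x)
= 384 * cos(24x)
Evaluate at x = 0:
= 384 * cos(0)
= 384 * 1
= 384

384


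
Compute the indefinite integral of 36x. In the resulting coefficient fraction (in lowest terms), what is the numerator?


Apply the power rule for integration:
integral of ax^n dx = a/(n+1) * x^(n+1) + C
integral of 36x dx
= 36/2 * x^2 + C
= 18 * x^2 + C
The coefficient in lowest terms is 18 = 18/1, so its numerator is 18

18


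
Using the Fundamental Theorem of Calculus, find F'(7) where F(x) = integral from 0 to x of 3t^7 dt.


By the Fundamental Theorem of Calculus (Part 1):
If F(x) = integral from 0 to x of f(t) dt, then F'(x) = f(x)
Here f(t) = 3t^7
So F'(x) = 3x^7
Evaluate at x = 7:
F'(7) = 3 * 7^7
= 3 * 823543
= 2470629

2470629


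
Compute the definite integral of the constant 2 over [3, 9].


The integral of a constant k over [a, b] equals k * (b - a).
integral from 3 to 9 of 2 dx
= 2 * (9 - 3)
= 2 * 6
= 12

12


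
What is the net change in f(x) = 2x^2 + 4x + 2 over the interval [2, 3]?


Net change = f(b) - f(a)
f(x) = 2x^2 + 4x + 2
Compute f(3):
f(3) = 2 * 3^2 + 4 * 3 + 2
= 18 + 12 + 2
= 32
Compute f(2):
f(2) = 2 * 2^2 + 4 * 2 + 2
= 8 + 8 + 2
= 18
Net change = 32 - 18 = 14

14


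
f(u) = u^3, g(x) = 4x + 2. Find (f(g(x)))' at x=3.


Using the chain rule: (f(g(x)))' = f'(g(x)) * g'(x)
First, find g(3):
g(3) = 4 * 3 + 2 = 14
Next, f'(u) = 3u^2
And g'(x) = 4
So f'(g(3)) * g'(3)
= 3 * 14^2 * 4
= 3 * 196 * 4
= 2352

2352


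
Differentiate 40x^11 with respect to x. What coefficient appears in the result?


We apply the power rule: d/dx [ax^n] = a*n * x^(n-1)
d/dx [40x^11]
= 40 * 11 * x^(11-1)
= 440x^10
The coefficient is 440

440


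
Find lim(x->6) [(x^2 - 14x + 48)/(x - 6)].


Direct substitution gives 0/0, so we factor the numerator.
Factor: (x^2 - 14x + 48) = (x - 6)(x - 8)
Cancel the common factor (x - 6):
(x^2 - 14x + 48)/(x - 6) = (x - 8)
Now substitute x = 6:
= (6) - (8) = -2

-2


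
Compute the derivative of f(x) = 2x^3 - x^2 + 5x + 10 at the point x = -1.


Differentiate f(x) = 2x^3 - x^2 + 5x + 10 term by term:
f'(x) = 6x^2 - 2x + 5
Substitute x = -1:
f'(-1) = 6 * (-1)^2 - 2 * (-1) + 5
= 6 + 2 + 5
= 13

13


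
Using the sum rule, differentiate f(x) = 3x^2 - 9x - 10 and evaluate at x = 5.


Differentiate term by term using power and sum rules:
f(x) = 3x^2 - 9x - 10
f'(x) = 6x - 9
Substitute x = 5:
f'(5) = 6 * 5 - 9
= 30 - 9
= 21

21


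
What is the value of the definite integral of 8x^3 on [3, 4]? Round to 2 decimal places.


Find the antiderivative of 8x^3:
F(x) = 8/4 * x^4
Apply the Fundamental Theorem of Calculus:
F(4) - F(3)
= 8/4 * 4^4 - 8/4 * 3^4
= 8/4 * (256 - 81)
= 8/4 * 175
= 350 = 350.00

350.00


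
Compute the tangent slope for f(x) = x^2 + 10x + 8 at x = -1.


The slope of the tangent line equals f'(x) at the point.
f(x) = x^2 + 10x + 8
f'(x) = 2x + 10
At x = -1:
f'(-1) = 2 * (-1) + 10
= -2 + 10
= 8

8


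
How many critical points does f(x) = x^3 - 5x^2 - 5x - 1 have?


Find where f'(x) = 0:
f(x) = x^3 - 5x^2 - 5x - 1
f'(x) = 3x^2 - 10x - 5
This is a quadratic in x. Use the discriminant to count real roots.
Discriminant = (-10)^2 - 4 * 3 * (-5)
= 100 - (-60)
= 160
Since discriminant > 0, f'(x) = 0 has 2 real solutions.
Number of critical points: 2

2


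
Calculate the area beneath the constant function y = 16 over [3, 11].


The area under a constant function y = 16 is a rectangle.
Width = 11 - 3 = 8
Height = 16
Area = width * height
= 8 * 16
= 128

128


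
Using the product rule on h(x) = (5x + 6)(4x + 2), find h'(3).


Let u(x) = 5x + 6 and v(x) = 4x + 2
u'(x) = 5
v'(x) = 4
Product rule: h'(x) = u'(x)*v(x) + u(x)*v'(x)
= 5 * (4x + 2) + (5x + 6) * 4
At x = 3:
u(3) = 5 * 3 + 6 = 21
v(3) = 4 * 3 + 2 = 14
h'(3) = 5 * 14 + 21 * 4
= 70 + 84
= 154

154


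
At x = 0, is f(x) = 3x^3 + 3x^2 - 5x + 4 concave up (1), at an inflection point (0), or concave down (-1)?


Concavity is determined by the sign of f''(x).
f(x) = 3x^3 + 3x^2 - 5x + 4
f'(x) = 9x^2 + 6x - 5
f''(x) = 18x + 6
f''(0) = 18 * 0 + 6
= 0 + 6
= 6
Since f''(0) > 0, the function is concave up (1)

1


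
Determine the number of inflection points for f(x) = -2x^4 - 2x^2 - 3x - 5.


Inflection points occur where f''(x) = 0 and concavity changes.
f(x) = -2x^4 - 2x^2 - 3x - 5
f'(x) = -8x^3 - 4x - 3
f''(x) = -24x^2 - 4
This is a quadratic in x. Use the discriminant to count real roots.
Discriminant = (0)^2 - 4 * (-24) * (-4)
= 0 - 384
= -384
Since discriminant < 0, f''(x) = 0 has no real solutions.
Number of inflection points: 0

0


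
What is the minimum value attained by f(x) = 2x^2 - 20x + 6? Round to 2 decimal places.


For a quadratic f(x) = ax^2 + bx + c with a > 0, the minimum is at the vertex.
Vertex x-coordinate: x = -b/(2a)
x = -(-20) / (2 * 2)
x = 20/4 = 5
Substitute back to find the minimum value:
f(5) = 2 * 5^2 - 20 * 5 + 6
= 50 - 100 + 6
= -44 = -44.00

-44.00


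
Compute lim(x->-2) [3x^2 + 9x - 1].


Since polynomials are continuous, we use direct substitution.
lim(x->-2) of 3x^2 + 9x - 1
= 3 * (-2)^2 + 9 * (-2) - 1
= 12 - 18 - 1
= -7

-7


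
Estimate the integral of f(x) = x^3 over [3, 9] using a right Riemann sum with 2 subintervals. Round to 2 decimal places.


Right Riemann sum uses right endpoints of each subinterval.
Interval: [3, 9], n = 2
dx = (9 - 3) / 2 = 3
Right endpoints: [6, 9]
f values: [216, 729]
Sum = dx * (sum of f values)
= 3 * 945
= 2835 = 2835.00

2835.00


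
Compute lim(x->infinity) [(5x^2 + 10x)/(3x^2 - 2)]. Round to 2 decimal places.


For limits at infinity with equal-degree polynomials,
we compare leading coefficients.
Numerator leading term: 5x^2
Denominator leading term: 3x^2
Divide both by x^2:
lim = (5 + 10/x) / (3 - 2/x^2)
As x -> infinity, the 1/x and 1/x^2 terms vanish:
= 5/3 ≈ 1.67

1.67


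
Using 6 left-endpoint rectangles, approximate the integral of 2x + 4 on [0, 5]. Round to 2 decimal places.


Left Riemann sum uses left endpoints of each subinterval.
Interval: [0, 5], n = 6
dx = (5 - 0) / 6 = 5/6
Left endpoints: [0, 5/6, 5/3, 5/2, 10/3, 25/6]
f values: [4, 17/3, 22/3, 9, 32/3, 37/3]
Sum = dx * (sum of f values)
= 5/6 * 49
= 245/6 ≈ 40.83

40.83


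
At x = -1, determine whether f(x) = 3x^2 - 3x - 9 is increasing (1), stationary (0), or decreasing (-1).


Compute f'(x) to determine behavior:
f'(x) = 6x - 3
f'(-1) = 6 * (-1) - 3
= -6 - 3
= -9
Since f'(-1) < 0, the function is decreasing (-1)

-1


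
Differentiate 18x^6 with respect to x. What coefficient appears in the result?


We apply the power rule: d/dx [ax^n] = a*n * x^(n-1)
d/dx [18x^6]
= 18 * 6 * x^(6-1)
= 108x^5
The coefficient is 108

108


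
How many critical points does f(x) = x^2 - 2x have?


Find where f'(x) = 0:
f'(x) = 2x - 2
Set f'(x) = 0:
2x - 2 = 0
x = 2 / 2 = 1
This is a linear equation in x, so there is exactly one solution.
Number of critical points: 1

1


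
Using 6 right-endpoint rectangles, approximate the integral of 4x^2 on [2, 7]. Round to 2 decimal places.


Right Riemann sum uses right endpoints of each subinterval.
Interval: [2, 7], n = 6
dx = (7 - 2) / 6 = 5/6
Right endpoints: [17/6, 11/3, 9/2, 16/3, 37/6, 7]
f values: [289/9, 484/9, 81, 1024/9, 1369/9, 196]
Sum = dx * (sum of f values)
= 5/6 * 5659/9
= 28295/54 ≈ 523.98

523.98


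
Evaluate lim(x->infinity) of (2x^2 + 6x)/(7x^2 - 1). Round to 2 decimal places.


For limits at infinity with equal-degree polynomials,
we compare leading coefficients.
Numerator leading term: 2x^2
Denominator leading term: 7x^2
Divide both by x^2:
lim = (2 + 6/x) / (7 - 1/x^2)
As x -> infinity, the 1/x and 1/x^2 terms vanish:
= 2/7 ≈ 0.29

0.29


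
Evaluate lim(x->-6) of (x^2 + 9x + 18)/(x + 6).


Direct substitution gives 0/0, so we factor the numerator.
Factor: (x^2 + 9x + 18) = (x + 6)(x + 3)
Cancel the common factor (x + 6):
(x^2 + 9x + 18)/(x + 6) = (x + 3)
Now substitute x = -6:
= (-6) - (-3) = -3

-3


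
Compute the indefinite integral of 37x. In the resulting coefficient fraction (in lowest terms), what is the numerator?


Apply the power rule for integration:
integral of ax^n dx = a/(n+1) * x^(n+1) + C
integral of 37x dx
= 37/2 * x^2 + C
The coefficient in lowest terms is 37/2, and its numerator is 37

37


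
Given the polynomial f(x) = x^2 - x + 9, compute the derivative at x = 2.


Differentiate term by term using power and sum rules:
f(x) = x^2 - x + 9
f'(x) = 2x - 1
Substitute x = 2:
f'(2) = 2 * 2 - 1
= 4 - 1
= 3

3


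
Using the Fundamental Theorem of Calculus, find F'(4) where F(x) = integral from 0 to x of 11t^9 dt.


By the Fundamental Theorem of Calculus (Part 1):
If F(x) = integral from 0 to x of f(t) dt, then F'(x) = f(x)
Here f(t) = 11t^9
So F'(x) = 11x^9
Evaluate at x = 4:
F'(4) = 11 * 4^9
= 11 * 262144
= 2883584

2883584


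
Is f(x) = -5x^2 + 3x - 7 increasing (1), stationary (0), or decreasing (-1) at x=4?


Compute f'(x) to determine behavior:
f'(x) = -10x + 3
f'(4) = -10 * 4 + 3
= -40 + 3
= -37
Since f'(4) < 0, the function is decreasing (-1)

-1


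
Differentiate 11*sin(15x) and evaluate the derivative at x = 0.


Apply the chain rule to differentiate 11*sin(15x):
d/dx [11*sin(15x)]
= 11 * cos(15x) * d/dx(15x)
= 11 * 15 * cos(15x)
= 165 * cos(15x)
Evaluate at x = 0:
= 165 * cos(0)
= 165 * 1
= 165

165


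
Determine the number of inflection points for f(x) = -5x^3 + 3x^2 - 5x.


Inflection points occur where f''(x) = 0 and concavity changes.
f(x) = -5x^3 + 3x^2 - 5x
f'(x) = -15x^2 + 6x - 5
f''(x) = -30x + 6
Set f''(x) = 0:
-30x + 6 = 0
x = -6 / (-30) = 1/5
Since f''(x) is linear (degree 1), it changes sign at this point.
Therefore there is exactly 1 inflection point.

1


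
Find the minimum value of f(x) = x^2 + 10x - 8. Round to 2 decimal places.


For a quadratic f(x) = ax^2 + bx + c with a > 0, the minimum is at the vertex.
Vertex x-coordinate: x = -b/(2a)
x = -(10) / (2 * 1)
x = -10/2 = -5
Substitute back to find the minimum value:
f(-5) = 1 * (-5)^2 + 10 * (-5) - 8
= 25 - 50 - 8
= -33 = -33.00

-33.00


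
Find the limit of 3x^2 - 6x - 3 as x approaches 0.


Since polynomials are continuous, we use direct substitution.
lim(x->0) of 3x^2 - 6x - 3
= 3 * 0^2 - 6 * 0 - 3
= 0 + 0 - 3
= -3

-3


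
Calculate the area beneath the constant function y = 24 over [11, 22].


The area under a constant function y = 24 is a rectangle.
Width = 22 - 11 = 11
Height = 24
Area = width * height
= 11 * 24
= 264

264


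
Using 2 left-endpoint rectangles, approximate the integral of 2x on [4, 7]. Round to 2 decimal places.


Left Riemann sum uses left endpoints of each subinterval.
Interval: [4, 7], n = 2
dx = (7 - 4) / 2 = 3/2
Left endpoints: [4, 11/2]
f values: [8, 11]
Sum = dx * (sum of f values)
= 3/2 * 19
= 57/2 = 28.50

28.50


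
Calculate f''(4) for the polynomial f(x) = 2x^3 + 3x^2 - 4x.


First derivative:
f'(x) = 6x^2 + 6x - 4
Second derivative:
f''(x) = 12x + 6
Substitute x = 4:
f''(4) = 12 * 4 + 6
= 48 + 6
= 54

54


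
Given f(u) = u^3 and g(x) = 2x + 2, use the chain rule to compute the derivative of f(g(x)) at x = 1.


Using the chain rule: (f(g(x)))' = f'(g(x)) * g'(x)
First, find g(1):
g(1) = 2 * 1 + 2 = 4
Next, f'(u) = 3u^2
And g'(x) = 2
So f'(g(1)) * g'(1)
= 3 * 4^2 * 2
= 3 * 16 * 2
= 96

96


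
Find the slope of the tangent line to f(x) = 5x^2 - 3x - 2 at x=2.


The slope of the tangent line equals f'(x) at the point.
f(x) = 5x^2 - 3x - 2
f'(x) = 10x - 3
At x = 2:
f'(2) = 10 * 2 - 3
= 20 - 3
= 17

17


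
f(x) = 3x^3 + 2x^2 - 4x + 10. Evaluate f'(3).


Differentiate f(x) = 3x^3 + 2x^2 - 4x + 10 term by term:
f'(x) = 9x^2 + 4x - 4
Substitute x = 3:
f'(3) = 9 * 3^2 + 4 * 3 - 4
= 81 + 12 - 4
= 89

89


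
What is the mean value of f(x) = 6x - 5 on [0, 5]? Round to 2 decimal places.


Average value = 1/(b-a) * integral from a to b of f(x) dx
First compute the integral of 6x - 5:
F(x) = 3x^2 - 5x
F(5) = 3 * 25 - 5 * 5 = 50
F(0) = 3 * 0 - 5 * 0 = 0
Integral = 50 - 0 = 50
Average = 50 / (5 - 0) = 50 / 5
= 10 = 10.00

10.00


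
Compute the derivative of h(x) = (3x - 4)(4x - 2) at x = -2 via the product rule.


Let u(x) = 3x - 4 and v(x) = 4x - 2
u'(x) = 3
v'(x) = 4
Product rule: h'(x) = u'(x)*v(x) + u(x)*v'(x)
= 3 * (4x - 2) + (3x - 4) * 4
At x = -2:
u(-2) = 3 * (-2) - 4 = -10
v(-2) = 4 * (-2) - 2 = -10
h'(-2) = 3 * (-10) + (-10) * 4
= -30 - 40
= -70

-70


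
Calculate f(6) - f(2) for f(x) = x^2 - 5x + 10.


Net change = f(b) - f(a)
f(x) = x^2 - 5x + 10
Compute f(6):
f(6) = 1 * 6^2 - 5 * 6 + 10
= 36 - 30 + 10
= 16
Compute f(2):
f(2) = 1 * 2^2 - 5 * 2 + 10
= 4 - 10 + 10
= 4
Net change = 16 - 4 = 12

12


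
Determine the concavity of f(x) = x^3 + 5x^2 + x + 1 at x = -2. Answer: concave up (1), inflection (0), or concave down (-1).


Concavity is determined by the sign of f''(x).
f(x) = x^3 + 5x^2 + x + 1
f'(x) = 3x^2 + 10x + 1
f''(x) = 6x + 10
f''(-2) = 6 * (-2) + 10
= -12 + 10
= -2
Since f''(-2) < 0, the function is concave down (-1)

-1


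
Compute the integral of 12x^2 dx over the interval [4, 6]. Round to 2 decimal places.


Find the antiderivative of 12x^2:
F(x) = 12/3 * x^3
Apply the Fundamental Theorem of Calculus:
F(6) - F(4)
= 12/3 * 6^3 - 12/3 * 4^3
= 12/3 * (216 - 64)
= 12/3 * 152
= 608 = 608.00

608.00


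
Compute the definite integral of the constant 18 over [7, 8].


The integral of a constant k over [a, b] equals k * (b - a).
integral from 7 to 8 of 18 dx
= 18 * (8 - 7)
= 18 * 1
= 18

18


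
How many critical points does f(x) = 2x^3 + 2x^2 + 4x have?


Find where f'(x) = 0:
f(x) = 2x^3 + 2x^2 + 4x
f'(x) = 6x^2 + 4x + 4
This is a quadratic in x. Use the discriminant to count real roots.
Discriminant = (4)^2 - 4 * 6 * 4
= 16 - 96
= -80
Since discriminant < 0, f'(x) = 0 has no real solutions.
Number of critical points: 0

0


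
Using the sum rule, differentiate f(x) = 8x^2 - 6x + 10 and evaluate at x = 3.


Differentiate term by term using power and sum rules:
f(x) = 8x^2 - 6x + 10
f'(x) = 16x - 6
Substitute x = 3:
f'(3) = 16 * 3 - 6
= 48 - 6
= 42

42


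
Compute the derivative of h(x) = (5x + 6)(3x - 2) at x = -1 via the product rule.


Let u(x) = 5x + 6 and v(x) = 3x - 2
u'(x) = 5
v'(x) = 3
Product rule: h'(x) = u'(x)*v(x) + u(x)*v'(x)
= 5 * (3x - 2) + (5x + 6) * 3
At x = -1:
u(-1) = 5 * (-1) + 6 = 1
v(-1) = 3 * (-1) - 2 = -5
h'(-1) = 5 * (-5) + 1 * 3
= -25 + 3
= -22

-22


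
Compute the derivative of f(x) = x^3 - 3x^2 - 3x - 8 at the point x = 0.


Differentiate f(x) = x^3 - 3x^2 - 3x - 8 term by term:
f'(x) = 3x^2 - 6x - 3
Substitute x = 0:
f'(0) = 3 * 0^2 - 6 * 0 - 3
= 0 + 0 - 3
= -3

-3


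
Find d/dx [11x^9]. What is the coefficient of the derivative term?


We apply the power rule: d/dx [ax^n] = a*n * x^(n-1)
d/dx [11x^9]
= 11 * 9 * x^(9-1)
= 99x^8
The coefficient is 99

99


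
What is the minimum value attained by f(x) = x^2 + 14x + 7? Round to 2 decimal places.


For a quadratic f(x) = ax^2 + bx + c with a > 0, the minimum is at the vertex.
Vertex x-coordinate: x = -b/(2a)
x = -(14) / (2 * 1)
x = -14/2 = -7
Substitute back to find the minimum value:
f(-7) = 1 * (-7)^2 + 14 * (-7) + 7
= 49 - 98 + 7
= -42 = -42.00

-42.00


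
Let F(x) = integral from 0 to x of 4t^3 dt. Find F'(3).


By the Fundamental Theorem of Calculus (Part 1):
If F(x) = integral from 0 to x of f(t) dt, then F'(x) = f(x)
Here f(t) = 4t^3
So F'(x) = 4x^3
Evaluate at x = 3:
F'(3) = 4 * 3^3
= 4 * 27
= 108

108


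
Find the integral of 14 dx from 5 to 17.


The integral of a constant k over [a, b] equals k * (b - a).
integral from 5 to 17 of 14 dx
= 14 * (17 - 5)
= 14 * 12
= 168

168


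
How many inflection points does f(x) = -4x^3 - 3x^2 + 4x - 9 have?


Inflection points occur where f''(x) = 0 and concavity changes.
f(x) = -4x^3 - 3x^2 + 4x - 9
f'(x) = -12x^2 - 6x + 4
f''(x) = -24x - 6
Set f''(x) = 0:
-24x - 6 = 0
x = 6 / (-24) = -1/4
Since f''(x) is linear (degree 1), it changes sign at this point.
Therefore there is exactly 1 inflection point.

1


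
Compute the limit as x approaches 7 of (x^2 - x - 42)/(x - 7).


Direct substitution gives 0/0, so we factor the numerator.
Factor: (x^2 - x - 42) = (x - 7)(x + 6)
Cancel the common factor (x - 7):
(x^2 - x - 42)/(x - 7) = (x + 6)
Now substitute x = 7:
= (7) - (-6) = 13

13


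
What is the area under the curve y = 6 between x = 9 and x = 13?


The area under a constant function y = 6 is a rectangle.
Width = 13 - 9 = 4
Height = 6
Area = width * height
= 4 * 6
= 24

24


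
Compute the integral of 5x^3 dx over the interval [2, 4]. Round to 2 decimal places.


Find the antiderivative of 5x^3:
F(x) = 5/4 * x^4
Apply the Fundamental Theorem of Calculus:
F(4) - F(2)
= 5/4 * 4^4 - 5/4 * 2^4
= 5/4 * (256 - 16)
= 5/4 * 240
= 300 = 300.00

300.00


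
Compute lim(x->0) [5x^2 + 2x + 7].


Since polynomials are continuous, we use direct substitution.
lim(x->0) of 5x^2 + 2x + 7
= 5 * 0^2 + 2 * 0 + 7
= 0 + 0 + 7
= 7

7


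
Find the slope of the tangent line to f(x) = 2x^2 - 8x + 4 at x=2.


The slope of the tangent line equals f'(x) at the point.
f(x) = 2x^2 - 8x + 4
f'(x) = 4x - 8
At x = 2:
f'(2) = 4 * 2 - 8
= 8 - 8
= 0

0


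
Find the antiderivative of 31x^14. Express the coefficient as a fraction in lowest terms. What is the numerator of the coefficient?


Apply the power rule for integration:
integral of ax^n dx = a/(n+1) * x^(n+1) + C
integral of 31x^14 dx
= 31/15 * x^15 + C
The coefficient in lowest terms is 31/15, and its numerator is 31

31


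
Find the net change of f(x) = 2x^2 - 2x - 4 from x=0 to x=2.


Net change = f(b) - f(a)
f(x) = 2x^2 - 2x - 4
Compute f(2):
f(2) = 2 * 2^2 - 2 * 2 - 4
= 8 - 4 - 4
= 0
Compute f(0):
f(0) = 2 * 0^2 - 2 * 0 - 4
= 0 + 0 - 4
= -4
Net change = 0 - (-4) = 4

4


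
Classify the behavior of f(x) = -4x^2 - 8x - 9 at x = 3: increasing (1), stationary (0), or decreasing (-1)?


Compute f'(x) to determine behavior:
f'(x) = -8x - 8
f'(3) = -8 * 3 - 8
= -24 - 8
= -32
Since f'(3) < 0, the function is decreasing (-1)

-1


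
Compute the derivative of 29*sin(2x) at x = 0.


Apply the chain rule to differentiate 29*sin(2x):
d/dx [29*sin(2x)]
= 29 * cos(2x) * d/dx(2x)
= 29 * 2 * cos(2x)
= 58 * cos(2x)
Evaluate at x = 0:
= 58 * cos(0)
= 58 * 1
= 58

58


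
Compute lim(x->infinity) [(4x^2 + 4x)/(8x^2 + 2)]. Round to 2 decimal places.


For limits at infinity with equal-degree polynomials,
we compare leading coefficients.
Numerator leading term: 4x^2
Denominator leading term: 8x^2
Divide both by x^2:
lim = (4 + 4/x) / (8 + 2/x^2)
As x -> infinity, the 1/x and 1/x^2 terms vanish:
= 4/8 = 1/2 = 0.50

0.50


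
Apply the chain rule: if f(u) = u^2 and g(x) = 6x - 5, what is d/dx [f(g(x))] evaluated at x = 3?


Using the chain rule: (f(g(x)))' = f'(g(x)) * g'(x)
First, find g(3):
g(3) = 6 * 3 - 5 = 13
Next, f'(u) = 2u
And g'(x) = 6
So f'(g(3)) * g'(3)
= 2 * 13 * 6
= 156

156


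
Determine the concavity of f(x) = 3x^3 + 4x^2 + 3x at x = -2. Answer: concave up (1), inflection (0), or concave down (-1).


Concavity is determined by the sign of f''(x).
f(x) = 3x^3 + 4x^2 + 3x
f'(x) = 9x^2 + 8x + 3
f''(x) = 18x + 8
f''(-2) = 18 * (-2) + 8
= -36 + 8
= -28
Since f''(-2) < 0, the function is concave down (-1)

-1


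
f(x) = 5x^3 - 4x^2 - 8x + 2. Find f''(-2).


First derivative:
f'(x) = 15x^2 - 8x - 8
Second derivative:
f''(x) = 30x - 8
Substitute x = -2:
f''(-2) = 30 * (-2) - 8
= -60 - 8
= -68

-68


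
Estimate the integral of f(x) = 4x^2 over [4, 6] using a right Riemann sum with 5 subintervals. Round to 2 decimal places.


Right Riemann sum uses right endpoints of each subinterval.
Interval: [4, 6], n = 5
dx = (6 - 4) / 5 = 2/5
Right endpoints: [22/5, 24/5, 26/5, 28/5, 6]
f values: [1936/25, 2304/25, 2704/25, 3136/25, 144]
Sum = dx * (sum of f values)
= 2/5 * 2736/5
= 5472/25 = 218.88

218.88


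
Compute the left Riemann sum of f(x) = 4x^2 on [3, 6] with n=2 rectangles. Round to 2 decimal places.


Left Riemann sum uses left endpoints of each subinterval.
Interval: [3, 6], n = 2
dx = (6 - 3) / 2 = 3/2
Left endpoints: [3, 9/2]
f values: [36, 81]
Sum = dx * (sum of f values)
= 3/2 * 117
= 351/2 = 175.50

175.50


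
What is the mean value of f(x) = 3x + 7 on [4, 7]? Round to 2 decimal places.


Average value = 1/(b-a) * integral from a to b of f(x) dx
First compute the integral of 3x + 7:
F(x) = (3/2)x^2 + 7x
F(7) = 3/2 * 49 + 7 * 7 = 245/2
F(4) = 3/2 * 16 + 7 * 4 = 52
Integral = 245/2 - 52 = 141/2
Average = (141/2) / (7 - 4) = (141/2) / 3
= 47/2 = 23.50

23.50


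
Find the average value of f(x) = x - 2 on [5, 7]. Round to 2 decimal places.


Average value = 1/(b-a) * integral from a to b of f(x) dx
First compute the integral of x - 2:
F(x) = (1/2)x^2 - 2x
F(7) = 1/2 * 49 - 2 * 7 = 21/2
F(5) = 1/2 * 25 - 2 * 5 = 5/2
Integral = 21/2 - 5/2 = 8
Average = 8 / (7 - 5) = 8 / 2
= 4 = 4.00

4.00


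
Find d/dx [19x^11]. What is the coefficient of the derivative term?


We apply the power rule: d/dx [ax^n] = a*n * x^(n-1)
d/dx [19x^11]
= 19 * 11 * x^(11-1)
= 209x^10
The coefficient is 209

209


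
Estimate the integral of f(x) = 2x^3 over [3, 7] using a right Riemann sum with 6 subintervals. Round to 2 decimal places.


Right Riemann sum uses right endpoints of each subinterval.
Interval: [3, 7], n = 6
dx = (7 - 3) / 6 = 2/3
Right endpoints: [11/3, 13/3, 5, 17/3, 19/3, 7]
f values: [2662/27, 4394/27, 250, 9826/27, 13718/27, 686]
Sum = dx * (sum of f values)
= 2/3 * 6208/3
= 12416/9 ≈ 1379.56

1379.56


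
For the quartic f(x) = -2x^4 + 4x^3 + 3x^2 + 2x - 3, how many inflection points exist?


Inflection points occur where f''(x) = 0 and concavity changes.
f(x) = -2x^4 + 4x^3 + 3x^2 + 2x - 3
f'(x) = -8x^3 + 12x^2 + 6x + 2
f''(x) = -24x^2 + 24x + 6
This is a quadratic in x. Use the discriminant to count real roots.
Discriminant = (24)^2 - 4 * (-24) * 6
= 576 - (-576)
= 1152
Since discriminant > 0, f''(x) = 0 has 2 distinct real solutions.
A quadratic with two distinct real roots changes sign at each root, so concavity changes at both.
Number of inflection points: 2

2


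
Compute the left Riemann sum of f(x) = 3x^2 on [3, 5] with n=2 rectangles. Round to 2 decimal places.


Left Riemann sum uses left endpoints of each subinterval.
Interval: [3, 5], n = 2
dx = (5 - 3) / 2 = 1
Left endpoints: [3, 4]
f values: [27, 48]
Sum = dx * (sum of f values)
= 1 * 75
= 75 = 75.00

75.00


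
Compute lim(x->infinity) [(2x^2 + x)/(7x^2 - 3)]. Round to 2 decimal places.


For limits at infinity with equal-degree polynomials,
we compare leading coefficients.
Numerator leading term: 2x^2
Denominator leading term: 7x^2
Divide both by x^2:
lim = (2 + 1/x) / (7 - 3/x^2)
As x -> infinity, the 1/x and 1/x^2 terms vanish:
= 2/7 ≈ 0.29

0.29
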